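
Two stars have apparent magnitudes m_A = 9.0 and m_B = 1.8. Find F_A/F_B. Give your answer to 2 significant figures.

Δm = 9.0 − (1.8) = 7.2
Flux ratio = 10^(−0.4 Δm) = 10^(−0.4 × 7.2) = 10^-2.880 = 1.318×10^-3

F_A/F_B ≈ 1.3×10^-3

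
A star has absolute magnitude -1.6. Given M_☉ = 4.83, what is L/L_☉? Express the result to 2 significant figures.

M − M_☉ = -1.6 − 4.83 = -6.430
L/L_☉ = 10^(−0.4 (M − M_☉)) = 10^2.572 = 373.3

L/L_☉ ≈ 370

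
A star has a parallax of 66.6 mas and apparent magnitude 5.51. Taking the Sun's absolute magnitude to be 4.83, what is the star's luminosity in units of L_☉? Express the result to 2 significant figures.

L/L_☉ ≈ 1.2

d = 1/p = 1000/66.6 mas = 15.02 pc
M = m − 5 log₁₀ d + 5 = 5.51 − 5·1.1765 + 5 = 4.627
M − M_☉ = 4.627 − 4.83 = -0.203
L/L_☉ = 10^(−0.4 × -0.203) = 1.205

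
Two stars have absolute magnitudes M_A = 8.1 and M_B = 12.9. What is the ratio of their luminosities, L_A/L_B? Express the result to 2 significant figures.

L_A/L_B ≈ 83

ΔM = M_A − M_B = -4.8
L_A/L_B = 10^(−0.4 ΔM) = 10^1.920 = 83.18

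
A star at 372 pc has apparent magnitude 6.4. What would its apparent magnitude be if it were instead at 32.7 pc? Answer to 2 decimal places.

m ≈ 1.12

Flux ∝ 1/d², so Δm = 5 log₁₀(d₂/d₁) = 5 log₁₀(32.7/372) = -5.280
m₂ = m₁ + Δm = 6.4 + (-5.280) = 1.120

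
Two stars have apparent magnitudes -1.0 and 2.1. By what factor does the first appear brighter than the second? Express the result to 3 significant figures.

17.4

Δm = -1.0 − (2.1) = -3.1
Flux ratio = 10^(−0.4 Δm) = 10^(−0.4 × -3.1) = 10^1.240 = 17.38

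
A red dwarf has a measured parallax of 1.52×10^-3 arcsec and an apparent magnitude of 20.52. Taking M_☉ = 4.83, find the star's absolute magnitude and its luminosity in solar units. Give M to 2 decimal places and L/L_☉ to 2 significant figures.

M ≈ 11.43; L/L_☉ ≈ 2.3×10^-3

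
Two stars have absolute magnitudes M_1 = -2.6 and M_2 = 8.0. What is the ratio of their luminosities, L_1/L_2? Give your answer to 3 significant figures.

L_1/L_2 ≈ 17400

ΔM = M_1 − M_2 = -10.6
L_1/L_2 = 10^(−0.4 ΔM) = 10^4.240 = 17380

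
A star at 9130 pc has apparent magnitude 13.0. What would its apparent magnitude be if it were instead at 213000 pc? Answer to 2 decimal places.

m ≈ 19.84

Flux ∝ 1/d², so Δm = 5 log₁₀(d₂/d₁) = 5 log₁₀(213000/9130) = 6.840
m₂ = m₁ + Δm = 13.0 + (6.840) = 19.840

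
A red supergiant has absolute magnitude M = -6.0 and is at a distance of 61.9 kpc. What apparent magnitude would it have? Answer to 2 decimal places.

d = 61.9 kpc = 61900 pc
m = M + 5 log₁₀ d − 5 = -6.0 + 5·4.7917 − 5 = 12.958

m ≈ 12.96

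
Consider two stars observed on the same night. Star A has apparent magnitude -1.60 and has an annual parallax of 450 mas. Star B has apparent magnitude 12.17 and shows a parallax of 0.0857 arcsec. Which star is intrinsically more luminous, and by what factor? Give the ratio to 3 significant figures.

Star A is more luminous, by a factor of 11700.

Star A: p = 450 mas = 0.450″ → d = 1/p = 2.222 pc
Star A: M = m − 5 log₁₀ d + 5 = -1.60 − 5·0.3468 + 5 = 1.666
Star B: d = 1/p = 1/0.0857″ = 11.67 pc
Star B: M = m − 5 log₁₀ d + 5 = 12.17 − 5·1.0670 + 5 = 11.835
ΔM = M_A − M_B = 1.666 − (11.835) = -10.169; smaller M is more luminous → Star A.
L ratio = 10^(0.4 |ΔM|) = 10^4.068 = 11680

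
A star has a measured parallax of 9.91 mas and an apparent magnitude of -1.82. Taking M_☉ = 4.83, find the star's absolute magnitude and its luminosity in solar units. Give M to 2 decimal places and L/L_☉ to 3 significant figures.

d = 1/p = 1000/9.91 mas = 100.9 pc
M = m − 5 log₁₀ d + 5 = -1.82 − 5·2.0039 + 5 = -6.840
M − M_☉ = -6.840 − 4.83 = -11.670
L/L_☉ = 10^(−0.4 × -11.670) = 46540

M ≈ -6.84; L/L_☉ ≈ 46500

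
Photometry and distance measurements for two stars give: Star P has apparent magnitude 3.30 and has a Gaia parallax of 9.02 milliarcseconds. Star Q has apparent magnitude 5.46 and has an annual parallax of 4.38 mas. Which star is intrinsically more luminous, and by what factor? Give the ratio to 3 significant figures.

Star P is more luminous, by a factor of 1.72.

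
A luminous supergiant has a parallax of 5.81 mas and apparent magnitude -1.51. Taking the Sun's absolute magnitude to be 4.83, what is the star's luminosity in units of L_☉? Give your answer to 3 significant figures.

d = 1/p = 1000/5.81 mas = 172.1 pc
M = m − 5 log₁₀ d + 5 = -1.51 − 5·2.2358 + 5 = -7.689
M − M_☉ = -7.689 − 4.83 = -12.519
L/L_☉ = 10^(−0.4 × -12.519) = 101800

L/L_☉ ≈ 102000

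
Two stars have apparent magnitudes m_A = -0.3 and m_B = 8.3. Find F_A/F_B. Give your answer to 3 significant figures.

F_A/F_B ≈ 2750

Δm = -0.3 − (8.3) = -8.6
Flux ratio = 10^(−0.4 Δm) = 10^(−0.4 × -8.6) = 10^3.440 = 2754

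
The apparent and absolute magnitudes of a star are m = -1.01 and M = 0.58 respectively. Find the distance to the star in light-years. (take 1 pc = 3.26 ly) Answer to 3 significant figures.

Distance modulus: m − M = -1.01 − (0.58) = -1.590
m − M = 5 log₁₀ d − 5
log₁₀ d = (m − M)/5 + 1 = 0.6820
d = 10^0.6820 = 4.808 pc
= 15.68 ly

d ≈ 15.7 ly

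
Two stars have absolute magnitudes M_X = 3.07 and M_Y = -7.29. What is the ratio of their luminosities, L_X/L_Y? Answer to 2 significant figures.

ΔM = M_X − M_Y = 10.36
L_X/L_Y = 10^(−0.4 ΔM) = 10^-4.144 = 7.178×10^-5

L_X/L_Y ≈ 7.2×10^-5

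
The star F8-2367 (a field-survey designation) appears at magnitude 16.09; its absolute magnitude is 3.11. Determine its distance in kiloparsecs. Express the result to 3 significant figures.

d ≈ 3.94 kpc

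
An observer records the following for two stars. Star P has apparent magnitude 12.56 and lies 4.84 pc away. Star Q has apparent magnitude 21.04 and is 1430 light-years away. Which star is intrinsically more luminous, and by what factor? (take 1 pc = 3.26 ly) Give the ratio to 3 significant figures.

Star P: M = m − 5 log₁₀ d + 5 = 12.56 − 5·0.6848 + 5 = 14.136
Star Q: d = 1430 ly / 3.26 = 438.7 pc
Star Q: M = m − 5 log₁₀ d + 5 = 21.04 − 5·2.6421 + 5 = 12.829
ΔM = M_P − M_Q = 14.136 − (12.829) = 1.306; smaller M is more luminous → Star Q.
L ratio = 10^(0.4 |ΔM|) = 10^0.523 = 3.331

Star Q is more luminous, by a factor of 3.33.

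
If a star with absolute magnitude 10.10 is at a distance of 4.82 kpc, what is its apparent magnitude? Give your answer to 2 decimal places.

m ≈ 23.52

d = 4.82 kpc = 4820 pc
m = M + 5 log₁₀ d − 5 = 10.10 + 5·3.6830 − 5 = 23.515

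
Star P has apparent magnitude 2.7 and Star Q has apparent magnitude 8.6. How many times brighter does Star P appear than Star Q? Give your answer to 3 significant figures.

Δm = 2.7 − (8.6) = -5.9
Flux ratio = 10^(−0.4 Δm) = 10^(−0.4 × -5.9) = 10^2.360 = 229.1

229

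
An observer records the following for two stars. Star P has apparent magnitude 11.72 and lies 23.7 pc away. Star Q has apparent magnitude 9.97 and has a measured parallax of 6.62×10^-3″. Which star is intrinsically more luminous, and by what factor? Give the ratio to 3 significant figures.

Star Q is more luminous, by a factor of 204.

Star P: M = m − 5 log₁₀ d + 5 = 11.72 − 5·1.3747 + 5 = 9.846
Star Q: d = 1/p = 1/6.62×10^-3″ = 151.1 pc
Star Q: M = m − 5 log₁₀ d + 5 = 9.97 − 5·2.1791 + 5 = 4.074
ΔM = M_P − M_Q = 9.846 − (4.074) = 5.772; smaller M is more luminous → Star Q.
L ratio = 10^(0.4 |ΔM|) = 10^2.309 = 203.6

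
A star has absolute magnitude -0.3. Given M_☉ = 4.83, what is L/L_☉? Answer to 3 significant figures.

M − M_☉ = -0.3 − 4.83 = -5.130
L/L_☉ = 10^(−0.4 (M − M_☉)) = 10^2.052 = 112.7

L/L_☉ ≈ 113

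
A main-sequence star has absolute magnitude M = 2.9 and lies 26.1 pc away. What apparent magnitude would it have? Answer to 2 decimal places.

m = M + 5 log₁₀ d − 5 = 2.9 + 5·1.4166 − 5 = 4.983

m ≈ 4.98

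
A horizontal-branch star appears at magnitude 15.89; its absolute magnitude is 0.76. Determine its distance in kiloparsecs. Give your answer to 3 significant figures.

μ = m − M = 15.130
m − M = 5 log₁₀ d − 5
log₁₀ d = (m − M)/5 + 1 = 4.0260
d = 10^4.0260 = 10620 pc
= 10.62 kpc

d ≈ 10.6 kpc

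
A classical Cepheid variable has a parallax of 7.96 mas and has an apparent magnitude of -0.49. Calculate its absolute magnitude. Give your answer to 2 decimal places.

M ≈ -5.99

p = 7.96 mas = 7.96×10^-3″ → d = 1/p = 125.6 pc
5 log₁₀(d/10 pc) = 5 log₁₀(125.6) − 5 = 5.495
M = m − 5 log₁₀(d/10) = -0.49 − 5.495 = -5.985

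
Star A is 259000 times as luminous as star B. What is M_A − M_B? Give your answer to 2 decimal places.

Pogson: ΔM = −2.5 log₁₀(ratio) = −2.5 log₁₀(259000) = −2.5 × 5.4133 = -13.533
Star A is brighter, so it has the smaller magnitude: the difference is negative.

M_A − M_B ≈ -13.53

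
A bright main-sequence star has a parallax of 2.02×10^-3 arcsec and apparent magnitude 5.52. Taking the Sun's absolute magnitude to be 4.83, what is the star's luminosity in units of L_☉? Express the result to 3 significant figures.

L/L_☉ ≈ 1300

d = 1/p = 1/2.02×10^-3″ = 495.0 pc
M = m − 5 log₁₀ d + 5 = 5.52 − 5·2.6946 + 5 = -2.953
M − M_☉ = -2.953 − 4.83 = -7.783
L/L_☉ = 10^(−0.4 × -7.783) = 1298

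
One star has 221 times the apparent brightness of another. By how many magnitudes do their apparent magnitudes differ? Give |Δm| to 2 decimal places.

Pogson: Δm = −2.5 log₁₀(ratio) = −2.5 log₁₀(221) = −2.5 × 2.3444 = -5.861

|Δm| ≈ 5.86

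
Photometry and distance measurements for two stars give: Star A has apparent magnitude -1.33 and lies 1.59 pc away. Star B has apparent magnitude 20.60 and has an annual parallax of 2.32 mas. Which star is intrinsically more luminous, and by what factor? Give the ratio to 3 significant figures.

Star A: M = m − 5 log₁₀ d + 5 = -1.33 − 5·0.2014 + 5 = 2.663
Star B: p = 2.32 mas = 2.32×10^-3″ → d = 1/p = 431.0 pc
Star B: M = m − 5 log₁₀ d + 5 = 20.60 − 5·2.6345 + 5 = 12.427
ΔM = M_A − M_B = 2.663 − (12.427) = -9.764; smaller M is more luminous → Star A.
L ratio = 10^(0.4 |ΔM|) = 10^3.906 = 8050

Star A is more luminous, by a factor of 8050.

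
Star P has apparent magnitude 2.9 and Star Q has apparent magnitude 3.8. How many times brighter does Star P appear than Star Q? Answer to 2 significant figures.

2.3

Δm = 2.9 − (3.8) = -0.9
Flux ratio = 10^(−0.4 Δm) = 10^(−0.4 × -0.9) = 10^0.360 = 2.291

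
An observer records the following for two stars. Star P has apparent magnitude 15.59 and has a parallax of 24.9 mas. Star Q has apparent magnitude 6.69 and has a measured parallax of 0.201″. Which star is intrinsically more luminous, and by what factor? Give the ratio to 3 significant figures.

Star P: p = 24.9 mas = 0.0249″ → d = 1/p = 40.16 pc
Star P: M = m − 5 log₁₀ d + 5 = 15.59 − 5·1.6038 + 5 = 12.571
Star Q: d = 1/p = 1/0.201″ = 4.975 pc
Star Q: M = m − 5 log₁₀ d + 5 = 6.69 − 5·0.6968 + 5 = 8.206
ΔM = M_P − M_Q = 12.571 − (8.206) = 4.365; smaller M is more luminous → Star Q.
L ratio = 10^(0.4 |ΔM|) = 10^1.746 = 55.72

Star Q is more luminous, by a factor of 55.7.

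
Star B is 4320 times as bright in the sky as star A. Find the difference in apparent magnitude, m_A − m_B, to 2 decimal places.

m_A − m_B ≈ 9.09

Pogson: Δm = −2.5 log₁₀(ratio) = −2.5 log₁₀(4320) = −2.5 × 3.6355 = -9.089
Star B is brighter so has the smaller magnitude: m_A − m_B is positive.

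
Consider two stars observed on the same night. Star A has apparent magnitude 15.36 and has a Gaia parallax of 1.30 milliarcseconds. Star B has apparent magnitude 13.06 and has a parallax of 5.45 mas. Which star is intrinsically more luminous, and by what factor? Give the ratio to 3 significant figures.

Star A: p = 1.30 mas = 1.30×10^-3″ → d = 1/p = 769.2 pc
Star A: M = m − 5 log₁₀ d + 5 = 15.36 − 5·2.8861 + 5 = 5.930
Star B: p = 5.45 mas = 5.45×10^-3″ → d = 1/p = 183.5 pc
Star B: M = m − 5 log₁₀ d + 5 = 13.06 − 5·2.2636 + 5 = 6.742
ΔM = M_A − M_B = 5.930 − (6.742) = -0.812; smaller M is more luminous → Star A.
L ratio = 10^(0.4 |ΔM|) = 10^0.325 = 2.113

Star A is more luminous, by a factor of 2.11.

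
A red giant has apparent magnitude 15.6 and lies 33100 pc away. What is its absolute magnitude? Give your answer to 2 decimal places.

M ≈ -2.00

5 log₁₀(d/10 pc) = 5 log₁₀(33100) − 5 = 17.599
M = m − 5 log₁₀(d/10) = 15.6 − 17.599 = -1.999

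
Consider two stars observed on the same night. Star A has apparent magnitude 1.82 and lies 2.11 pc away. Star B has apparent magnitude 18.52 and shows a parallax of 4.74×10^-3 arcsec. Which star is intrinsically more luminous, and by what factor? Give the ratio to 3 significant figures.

Star A is more luminous, by a factor of 479.

Star A: M = m − 5 log₁₀ d + 5 = 1.82 − 5·0.3243 + 5 = 5.199
Star B: d = 1/p = 1/4.74×10^-3″ = 211.0 pc
Star B: M = m − 5 log₁₀ d + 5 = 18.52 − 5·2.3242 + 5 = 11.899
ΔM = M_A − M_B = 5.199 − (11.899) = -6.700; smaller M is more luminous → Star A.
L ratio = 10^(0.4 |ΔM|) = 10^2.680 = 478.8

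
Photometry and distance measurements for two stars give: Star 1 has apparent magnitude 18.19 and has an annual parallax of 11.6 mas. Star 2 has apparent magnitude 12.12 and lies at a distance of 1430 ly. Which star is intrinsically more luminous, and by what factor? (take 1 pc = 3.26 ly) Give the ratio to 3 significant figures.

Star 1: p = 11.6 mas = 0.0116″ → d = 1/p = 86.21 pc
Star 1: M = m − 5 log₁₀ d + 5 = 18.19 − 5·1.9355 + 5 = 13.512
Star 2: d = 1430 ly / 3.26 = 438.7 pc
Star 2: M = m − 5 log₁₀ d + 5 = 12.12 − 5·2.6421 + 5 = 3.909
ΔM = M_1 − M_2 = 13.512 − (3.909) = 9.603; smaller M is more luminous → Star 2.
L ratio = 10^(0.4 |ΔM|) = 10^3.841 = 6937

Star 2 is more luminous, by a factor of 6940.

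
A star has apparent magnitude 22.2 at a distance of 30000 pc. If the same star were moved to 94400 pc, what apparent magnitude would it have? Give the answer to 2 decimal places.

Flux ∝ 1/d², so Δm = 5 log₁₀(d₂/d₁) = 5 log₁₀(94400/30000) = 2.489
m₂ = m₁ + Δm = 22.2 + (2.489) = 24.689

m ≈ 24.69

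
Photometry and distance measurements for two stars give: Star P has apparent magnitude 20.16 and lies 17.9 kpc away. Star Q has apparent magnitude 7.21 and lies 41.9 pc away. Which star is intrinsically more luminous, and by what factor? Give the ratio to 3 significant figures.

Star P: d = 17.9 kpc = 17900 pc
Star P: M = m − 5 log₁₀ d + 5 = 20.16 − 5·4.2529 + 5 = 3.896
Star Q: M = m − 5 log₁₀ d + 5 = 7.21 − 5·1.6222 + 5 = 4.099
ΔM = M_P − M_Q = 3.896 − (4.099) = -0.203; smaller M is more luminous → Star P.
L ratio = 10^(0.4 |ΔM|) = 10^0.081 = 1.206

Star P is more luminous, by a factor of 1.21.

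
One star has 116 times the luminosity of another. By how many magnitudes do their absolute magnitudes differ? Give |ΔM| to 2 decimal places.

Pogson: ΔM = −2.5 log₁₀(ratio) = −2.5 log₁₀(116) = −2.5 × 2.0645 = -5.161

|ΔM| ≈ 5.16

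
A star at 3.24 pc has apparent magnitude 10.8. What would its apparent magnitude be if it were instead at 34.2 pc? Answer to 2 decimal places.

Flux ∝ 1/d², so Δm = 5 log₁₀(d₂/d₁) = 5 log₁₀(34.2/3.24) = 5.117
m₂ = m₁ + Δm = 10.8 + (5.117) = 15.917

m ≈ 15.92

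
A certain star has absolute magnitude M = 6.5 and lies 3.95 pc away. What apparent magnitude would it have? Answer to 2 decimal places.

m = M + 5 log₁₀ d − 5 = 6.5 + 5·0.5966 − 5 = 4.483

m ≈ 4.48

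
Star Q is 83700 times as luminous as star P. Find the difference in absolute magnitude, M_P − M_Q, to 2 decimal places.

Pogson: ΔM = −2.5 log₁₀(ratio) = −2.5 log₁₀(83700) = −2.5 × 4.9227 = -12.307
Star Q is brighter so has the smaller magnitude: M_P − M_Q is positive.

M_P − M_Q ≈ 12.31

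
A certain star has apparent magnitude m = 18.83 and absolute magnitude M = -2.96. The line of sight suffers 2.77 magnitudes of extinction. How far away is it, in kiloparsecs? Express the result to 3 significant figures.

d ≈ 63.7 kpc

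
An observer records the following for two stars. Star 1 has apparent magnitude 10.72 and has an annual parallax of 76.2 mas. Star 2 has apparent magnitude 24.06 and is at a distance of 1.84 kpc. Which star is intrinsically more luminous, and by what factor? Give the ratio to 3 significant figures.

Star 1 is more luminous, by a factor of 11.0.

Star 1: p = 76.2 mas = 0.0762″ → d = 1/p = 13.12 pc
Star 1: M = m − 5 log₁₀ d + 5 = 10.72 − 5·1.1180 + 5 = 10.130
Star 2: d = 1.84 kpc = 1840 pc
Star 2: M = m − 5 log₁₀ d + 5 = 24.06 − 5·3.2648 + 5 = 12.736
ΔM = M_1 − M_2 = 10.130 − (12.736) = -2.606; smaller M is more luminous → Star 1.
L ratio = 10^(0.4 |ΔM|) = 10^1.042 = 11.03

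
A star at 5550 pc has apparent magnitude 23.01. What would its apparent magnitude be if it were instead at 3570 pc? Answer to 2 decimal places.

m ≈ 22.05

Flux ∝ 1/d², so Δm = 5 log₁₀(d₂/d₁) = 5 log₁₀(3570/5550) = -0.958
m₂ = m₁ + Δm = 23.01 + (-0.958) = 22.052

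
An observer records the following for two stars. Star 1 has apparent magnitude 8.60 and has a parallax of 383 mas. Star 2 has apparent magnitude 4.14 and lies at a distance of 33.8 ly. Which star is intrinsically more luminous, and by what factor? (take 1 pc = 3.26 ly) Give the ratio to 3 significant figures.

Star 1: p = 383 mas = 0.383″ → d = 1/p = 2.611 pc
Star 1: M = m − 5 log₁₀ d + 5 = 8.60 − 5·0.4168 + 5 = 11.516
Star 2: d = 33.8 ly / 3.26 = 10.37 pc
Star 2: M = m − 5 log₁₀ d + 5 = 4.14 − 5·1.0157 + 5 = 4.062
ΔM = M_1 − M_2 = 11.516 − (4.062) = 7.454; smaller M is more luminous → Star 2.
L ratio = 10^(0.4 |ΔM|) = 10^2.982 = 958.9

Star 2 is more luminous, by a factor of 959.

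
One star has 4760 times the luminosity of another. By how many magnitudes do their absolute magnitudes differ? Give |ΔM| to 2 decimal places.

|ΔM| ≈ 9.19

Pogson: ΔM = −2.5 log₁₀(ratio) = −2.5 log₁₀(4760) = −2.5 × 3.6776 = -9.194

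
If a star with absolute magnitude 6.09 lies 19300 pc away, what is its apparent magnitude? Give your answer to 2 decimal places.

m = M + 5 log₁₀ d − 5 = 6.09 + 5·4.2856 − 5 = 22.518

m ≈ 22.52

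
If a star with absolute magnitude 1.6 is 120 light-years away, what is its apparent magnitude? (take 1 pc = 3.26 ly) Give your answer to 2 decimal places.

d = 120 ly / 3.26 = 36.81 pc
m = M + 5 log₁₀ d − 5 = 1.6 + 5·1.5660 − 5 = 4.430

m ≈ 4.43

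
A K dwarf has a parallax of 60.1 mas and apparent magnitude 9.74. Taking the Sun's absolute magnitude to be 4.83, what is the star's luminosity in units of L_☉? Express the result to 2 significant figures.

d = 1/p = 1000/60.1 mas = 16.64 pc
M = m − 5 log₁₀ d + 5 = 9.74 − 5·1.2211 + 5 = 8.634
M − M_☉ = 8.634 − 4.83 = 3.804
L/L_☉ = 10^(−0.4 × 3.804) = 0.03008

L/L_☉ ≈ 0.030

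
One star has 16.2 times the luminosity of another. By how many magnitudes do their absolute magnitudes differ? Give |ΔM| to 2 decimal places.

Pogson: ΔM = −2.5 log₁₀(ratio) = −2.5 log₁₀(16.2) = −2.5 × 1.2095 = -3.024

|ΔM| ≈ 3.02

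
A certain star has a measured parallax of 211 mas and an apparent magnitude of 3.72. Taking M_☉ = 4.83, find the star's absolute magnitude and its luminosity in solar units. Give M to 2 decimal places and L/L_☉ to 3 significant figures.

d = 1/p = 1000/211 mas = 4.739 pc
M = m − 5 log₁₀ d + 5 = 3.72 − 5·0.6757 + 5 = 5.341
M − M_☉ = 5.341 − 4.83 = 0.511
L/L_☉ = 10^(−0.4 × 0.511) = 0.6244

M ≈ 5.34; L/L_☉ ≈ 0.624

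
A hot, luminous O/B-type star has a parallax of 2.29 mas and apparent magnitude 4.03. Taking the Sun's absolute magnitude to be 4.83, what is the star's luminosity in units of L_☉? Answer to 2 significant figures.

d = 1/p = 1000/2.29 mas = 436.7 pc
M = m − 5 log₁₀ d + 5 = 4.03 − 5·2.6402 + 5 = -4.171
M − M_☉ = -4.171 − 4.83 = -9.001
L/L_☉ = 10^(−0.4 × -9.001) = 3984

L/L_☉ ≈ 4000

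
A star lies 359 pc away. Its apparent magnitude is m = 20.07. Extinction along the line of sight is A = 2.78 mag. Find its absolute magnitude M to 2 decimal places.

M ≈ 9.51

5 log₁₀(d/10 pc) = 5 log₁₀(359.0) − 5 = 7.775
M = m − 5 log₁₀(d/10) − A = 20.07 − 7.775 − 2.78 = 9.515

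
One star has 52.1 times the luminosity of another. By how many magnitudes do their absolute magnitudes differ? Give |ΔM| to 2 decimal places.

Pogson: ΔM = −2.5 log₁₀(ratio) = −2.5 log₁₀(52.1) = −2.5 × 1.7168 = -4.292

|ΔM| ≈ 4.29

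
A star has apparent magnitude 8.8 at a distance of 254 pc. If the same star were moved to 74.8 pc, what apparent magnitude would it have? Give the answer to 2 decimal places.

m ≈ 6.15

Flux ∝ 1/d², so Δm = 5 log₁₀(d₂/d₁) = 5 log₁₀(74.8/254) = -2.655
m₂ = m₁ + Δm = 8.8 + (-2.655) = 6.145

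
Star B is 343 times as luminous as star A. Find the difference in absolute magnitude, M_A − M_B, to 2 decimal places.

Pogson: ΔM = −2.5 log₁₀(ratio) = −2.5 log₁₀(343) = −2.5 × 2.5353 = -6.338
Star B is brighter so has the smaller magnitude: M_A − M_B is positive.

M_A − M_B ≈ 6.34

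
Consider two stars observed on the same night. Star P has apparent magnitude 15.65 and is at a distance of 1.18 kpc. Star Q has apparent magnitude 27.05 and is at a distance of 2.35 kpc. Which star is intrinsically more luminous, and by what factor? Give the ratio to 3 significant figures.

Star P: d = 1.18 kpc = 1180 pc
Star P: M = m − 5 log₁₀ d + 5 = 15.65 − 5·3.0719 + 5 = 5.291
Star Q: d = 2.35 kpc = 2350 pc
Star Q: M = m − 5 log₁₀ d + 5 = 27.05 − 5·3.3711 + 5 = 15.195
ΔM = M_P − M_Q = 5.291 − (15.195) = -9.904; smaller M is more luminous → Star P.
L ratio = 10^(0.4 |ΔM|) = 10^3.962 = 9154

Star P is more luminous, by a factor of 9150.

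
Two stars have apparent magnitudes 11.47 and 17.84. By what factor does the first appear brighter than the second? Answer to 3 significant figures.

Magnitude difference = -6.37
Flux ratio = 10^(−0.4 Δm) = 10^(−0.4 × -6.37) = 10^2.548 = 353.2

353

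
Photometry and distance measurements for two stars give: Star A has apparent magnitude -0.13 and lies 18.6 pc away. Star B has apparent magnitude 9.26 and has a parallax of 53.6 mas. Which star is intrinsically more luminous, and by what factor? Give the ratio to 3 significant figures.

Star A: M = m − 5 log₁₀ d + 5 = -0.13 − 5·1.2695 + 5 = -1.478
Star B: p = 53.6 mas = 0.0536″ → d = 1/p = 18.66 pc
Star B: M = m − 5 log₁₀ d + 5 = 9.26 − 5·1.2708 + 5 = 7.906
ΔM = M_A − M_B = -1.478 − (7.906) = -9.383; smaller M is more luminous → Star A.
L ratio = 10^(0.4 |ΔM|) = 10^3.753 = 5667

Star A is more luminous, by a factor of 5670.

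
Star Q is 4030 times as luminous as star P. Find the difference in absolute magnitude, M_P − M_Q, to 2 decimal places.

M_P − M_Q ≈ 9.01

Pogson: ΔM = −2.5 log₁₀(ratio) = −2.5 log₁₀(4030) = −2.5 × 3.6053 = -9.013
Star Q is brighter so has the smaller magnitude: M_P − M_Q is positive.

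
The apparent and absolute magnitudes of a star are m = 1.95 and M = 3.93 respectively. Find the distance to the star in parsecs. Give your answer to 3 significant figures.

d ≈ 4.02 pc

Distance modulus: m − M = 1.95 − (3.93) = -1.980
m − M = 5 log₁₀ d − 5
log₁₀ d = (m − M)/5 + 1 = 0.6040
d = 10^0.6040 = 4.018 pc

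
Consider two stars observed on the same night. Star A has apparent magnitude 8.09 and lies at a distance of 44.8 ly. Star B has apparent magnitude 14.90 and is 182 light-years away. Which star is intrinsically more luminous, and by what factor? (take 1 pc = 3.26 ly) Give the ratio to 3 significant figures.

Star A is more luminous, by a factor of 32.1.

Star A: d = 44.8 ly / 3.26 = 13.74 pc
Star A: M = m − 5 log₁₀ d + 5 = 8.09 − 5·1.1381 + 5 = 7.400
Star B: d = 182 ly / 3.26 = 55.83 pc
Star B: M = m − 5 log₁₀ d + 5 = 14.90 − 5·1.7469 + 5 = 11.166
ΔM = M_A − M_B = 7.400 − (11.166) = -3.766; smaller M is more luminous → Star A.
L ratio = 10^(0.4 |ΔM|) = 10^1.506 = 32.09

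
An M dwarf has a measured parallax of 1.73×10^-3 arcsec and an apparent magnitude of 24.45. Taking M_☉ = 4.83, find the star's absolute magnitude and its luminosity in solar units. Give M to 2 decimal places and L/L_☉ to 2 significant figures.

M ≈ 15.64; L/L_☉ ≈ 4.7×10^-5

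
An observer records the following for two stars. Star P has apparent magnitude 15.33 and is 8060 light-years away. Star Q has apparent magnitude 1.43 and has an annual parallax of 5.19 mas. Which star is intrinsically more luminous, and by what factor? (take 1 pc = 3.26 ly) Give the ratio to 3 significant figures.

Star Q is more luminous, by a factor of 2210.

Star P: d = 8060 ly / 3.26 = 2472 pc
Star P: M = m − 5 log₁₀ d + 5 = 15.33 − 5·3.3931 + 5 = 3.364
Star Q: p = 5.19 mas = 5.19×10^-3″ → d = 1/p = 192.7 pc
Star Q: M = m − 5 log₁₀ d + 5 = 1.43 − 5·2.2848 + 5 = -4.994
ΔM = M_P − M_Q = 3.364 − (-4.994) = 8.359; smaller M is more luminous → Star Q.
L ratio = 10^(0.4 |ΔM|) = 10^3.343 = 2205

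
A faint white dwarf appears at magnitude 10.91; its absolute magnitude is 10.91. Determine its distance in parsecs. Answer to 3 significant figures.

Distance modulus: m − M = 10.91 − (10.91) = 0.000
m − M = 5 log₁₀ d − 5
log₁₀ d = (m − M)/5 + 1 = 1.0000
d = 10^1.0000 = 10.00 pc

d ≈ 10.0 pc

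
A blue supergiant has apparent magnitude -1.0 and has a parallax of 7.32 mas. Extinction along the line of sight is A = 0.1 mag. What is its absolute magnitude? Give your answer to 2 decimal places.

p = 7.32 mas = 7.32×10^-3″ → d = 1/p = 136.6 pc
5 log₁₀(d/10 pc) = 5 log₁₀(136.6) − 5 = 5.677
M = m − 5 log₁₀(d/10) − A = -1.0 − 5.677 − 0.1 = -6.777

M ≈ -6.78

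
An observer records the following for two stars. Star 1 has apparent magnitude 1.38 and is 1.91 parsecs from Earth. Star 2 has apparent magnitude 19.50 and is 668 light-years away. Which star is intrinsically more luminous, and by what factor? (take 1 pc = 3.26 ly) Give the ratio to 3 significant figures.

Star 1 is more luminous, by a factor of 1540.

Star 1: M = m − 5 log₁₀ d + 5 = 1.38 − 5·0.2810 + 5 = 4.975
Star 2: d = 668 ly / 3.26 = 204.9 pc
Star 2: M = m − 5 log₁₀ d + 5 = 19.50 − 5·2.3116 + 5 = 12.942
ΔM = M_1 − M_2 = 4.975 − (12.942) = -7.967; smaller M is more luminous → Star 1.
L ratio = 10^(0.4 |ΔM|) = 10^3.187 = 1538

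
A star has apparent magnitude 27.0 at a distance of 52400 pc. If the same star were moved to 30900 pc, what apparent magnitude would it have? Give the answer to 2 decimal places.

m ≈ 25.85

Flux ∝ 1/d², so Δm = 5 log₁₀(d₂/d₁) = 5 log₁₀(30900/52400) = -1.147
m₂ = m₁ + Δm = 27.0 + (-1.147) = 25.853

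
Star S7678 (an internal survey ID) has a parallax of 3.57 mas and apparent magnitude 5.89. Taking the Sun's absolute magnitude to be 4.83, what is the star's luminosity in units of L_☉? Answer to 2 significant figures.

L/L_☉ ≈ 300

d = 1/p = 1000/3.57 mas = 280.1 pc
M = m − 5 log₁₀ d + 5 = 5.89 − 5·2.4473 + 5 = -1.347
M − M_☉ = -1.347 − 4.83 = -6.177
L/L_☉ = 10^(−0.4 × -6.177) = 295.6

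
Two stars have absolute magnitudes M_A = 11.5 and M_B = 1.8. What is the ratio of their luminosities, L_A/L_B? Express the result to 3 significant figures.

ΔM = M_A − M_B = 9.7
L_A/L_B = 10^(−0.4 ΔM) = 10^-3.880 = 1.318×10^-4

L_A/L_B ≈ 1.32×10^-4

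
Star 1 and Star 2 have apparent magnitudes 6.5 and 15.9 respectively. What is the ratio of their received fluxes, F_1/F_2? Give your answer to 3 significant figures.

F_1/F_2 ≈ 5750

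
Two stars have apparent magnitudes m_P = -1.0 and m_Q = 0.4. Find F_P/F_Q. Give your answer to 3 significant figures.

F_P/F_Q ≈ 3.63

Magnitude difference = -1.4
Flux ratio = 10^(−0.4 Δm) = 10^(−0.4 × -1.4) = 10^0.560 = 3.631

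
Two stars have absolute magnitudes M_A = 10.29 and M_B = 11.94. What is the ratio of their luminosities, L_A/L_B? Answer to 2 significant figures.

L_A/L_B ≈ 4.6

ΔM = M_A − M_B = -1.65
L_A/L_B = 10^(−0.4 ΔM) = 10^0.660 = 4.571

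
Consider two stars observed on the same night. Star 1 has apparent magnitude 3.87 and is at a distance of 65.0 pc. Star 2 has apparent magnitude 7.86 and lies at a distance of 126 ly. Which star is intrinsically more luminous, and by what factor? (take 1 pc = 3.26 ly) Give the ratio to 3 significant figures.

Star 1 is more luminous, by a factor of 112.

Star 1: M = m − 5 log₁₀ d + 5 = 3.87 − 5·1.8129 + 5 = -0.195
Star 2: d = 126 ly / 3.26 = 38.65 pc
Star 2: M = m − 5 log₁₀ d + 5 = 7.86 − 5·1.5872 + 5 = 4.924
ΔM = M_1 − M_2 = -0.195 − (4.924) = -5.119; smaller M is more luminous → Star 1.
L ratio = 10^(0.4 |ΔM|) = 10^2.048 = 111.6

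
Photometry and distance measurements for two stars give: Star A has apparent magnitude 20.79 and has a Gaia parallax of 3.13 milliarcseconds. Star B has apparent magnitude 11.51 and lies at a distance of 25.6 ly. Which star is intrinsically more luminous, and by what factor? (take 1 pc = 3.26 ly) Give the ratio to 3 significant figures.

Star A: p = 3.13 mas = 3.13×10^-3″ → d = 1/p = 319.5 pc
Star A: M = m − 5 log₁₀ d + 5 = 20.79 − 5·2.5045 + 5 = 13.268
Star B: d = 25.6 ly / 3.26 = 7.853 pc
Star B: M = m − 5 log₁₀ d + 5 = 11.51 − 5·0.8950 + 5 = 12.035
ΔM = M_A − M_B = 13.268 − (12.035) = 1.233; smaller M is more luminous → Star B.
L ratio = 10^(0.4 |ΔM|) = 10^0.493 = 3.113

Star B is more luminous, by a factor of 3.11.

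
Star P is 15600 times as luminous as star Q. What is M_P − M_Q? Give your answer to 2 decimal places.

M_P − M_Q ≈ -10.48

Pogson: ΔM = −2.5 log₁₀(ratio) = −2.5 log₁₀(15600) = −2.5 × 4.1931 = -10.483
Star P is brighter, so it has the smaller magnitude: the difference is negative.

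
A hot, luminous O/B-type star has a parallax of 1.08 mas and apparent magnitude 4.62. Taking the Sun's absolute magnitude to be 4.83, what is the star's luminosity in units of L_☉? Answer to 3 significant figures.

L/L_☉ ≈ 10400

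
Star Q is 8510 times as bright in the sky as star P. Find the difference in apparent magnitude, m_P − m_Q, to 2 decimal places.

Pogson: Δm = −2.5 log₁₀(ratio) = −2.5 log₁₀(8510) = −2.5 × 3.9299 = -9.825
Star Q is brighter so has the smaller magnitude: m_P − m_Q is positive.

m_P − m_Q ≈ 9.82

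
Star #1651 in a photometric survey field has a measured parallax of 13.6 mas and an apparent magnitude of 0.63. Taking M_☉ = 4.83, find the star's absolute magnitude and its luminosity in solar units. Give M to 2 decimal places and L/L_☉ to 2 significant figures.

d = 1/p = 1000/13.6 mas = 73.53 pc
M = m − 5 log₁₀ d + 5 = 0.63 − 5·1.8665 + 5 = -3.702
M − M_☉ = -3.702 − 4.83 = -8.532
L/L_☉ = 10^(−0.4 × -8.532) = 2588

M ≈ -3.70; L/L_☉ ≈ 2600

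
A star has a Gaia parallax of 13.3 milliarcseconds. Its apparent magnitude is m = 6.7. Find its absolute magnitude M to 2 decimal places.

M ≈ 2.32

p = 13.3 mas = 0.0133″ → d = 1/p = 75.19 pc
5 log₁₀(d/10 pc) = 5 log₁₀(75.19) − 5 = 4.381
M = m − 5 log₁₀(d/10) = 6.7 − 4.381 = 2.319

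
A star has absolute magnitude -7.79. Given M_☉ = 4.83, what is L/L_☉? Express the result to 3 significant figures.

M − M_☉ = -7.79 − 4.83 = -12.620
L/L_☉ = 10^(−0.4 (M − M_☉)) = 10^5.048 = 111700

L/L_☉ ≈ 112000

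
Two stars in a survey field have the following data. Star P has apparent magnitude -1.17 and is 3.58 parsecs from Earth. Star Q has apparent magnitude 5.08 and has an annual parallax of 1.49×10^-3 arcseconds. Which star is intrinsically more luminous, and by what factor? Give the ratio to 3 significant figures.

Star P: M = m − 5 log₁₀ d + 5 = -1.17 − 5·0.5539 + 5 = 1.061
Star Q: d = 1/p = 1/1.49×10^-3″ = 671.1 pc
Star Q: M = m − 5 log₁₀ d + 5 = 5.08 − 5·2.8268 + 5 = -4.054
ΔM = M_P − M_Q = 1.061 − (-4.054) = 5.115; smaller M is more luminous → Star Q.
L ratio = 10^(0.4 |ΔM|) = 10^2.046 = 111.1

Star Q is more luminous, by a factor of 111.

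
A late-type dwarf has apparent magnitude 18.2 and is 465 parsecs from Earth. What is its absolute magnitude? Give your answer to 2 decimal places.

5 log₁₀(d/10 pc) = 5 log₁₀(465.0) − 5 = 8.337
M = m − 5 log₁₀(d/10) = 18.2 − 8.337 = 9.863

M ≈ 9.86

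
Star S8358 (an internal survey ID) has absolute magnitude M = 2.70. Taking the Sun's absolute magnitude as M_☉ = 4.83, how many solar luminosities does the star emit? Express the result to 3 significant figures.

L/L_☉ ≈ 7.11

M − M_☉ = 2.70 − 4.83 = -2.130
L/L_☉ = 10^(−0.4 (M − M_☉)) = 10^0.852 = 7.112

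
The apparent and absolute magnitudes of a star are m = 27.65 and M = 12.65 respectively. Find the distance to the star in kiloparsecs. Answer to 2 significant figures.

Distance modulus: m − M = 27.65 − (12.65) = 15.000
m − M = 5 log₁₀ d − 5
log₁₀ d = (m − M)/5 + 1 = 4.0000
d = 10^4.0000 = 10000 pc
= 10.00 kpc

d ≈ 10 kpc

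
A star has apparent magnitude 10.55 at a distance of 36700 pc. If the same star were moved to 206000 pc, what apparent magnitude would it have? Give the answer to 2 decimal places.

m ≈ 14.30

Flux ∝ 1/d², so Δm = 5 log₁₀(d₂/d₁) = 5 log₁₀(206000/36700) = 3.746
m₂ = m₁ + Δm = 10.55 + (3.746) = 14.296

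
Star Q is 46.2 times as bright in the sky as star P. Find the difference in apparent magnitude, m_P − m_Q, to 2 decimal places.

m_P − m_Q ≈ 4.16

Pogson: Δm = −2.5 log₁₀(ratio) = −2.5 log₁₀(46.2) = −2.5 × 1.6646 = -4.162
Star Q is brighter so has the smaller magnitude: m_P − m_Q is positive.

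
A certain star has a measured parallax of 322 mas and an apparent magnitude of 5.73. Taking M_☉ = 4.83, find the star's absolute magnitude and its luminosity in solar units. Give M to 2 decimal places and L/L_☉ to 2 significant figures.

d = 1/p = 1000/322 mas = 3.106 pc
M = m − 5 log₁₀ d + 5 = 5.73 − 5·0.4921 + 5 = 8.269
M − M_☉ = 8.269 − 4.83 = 3.439
L/L_☉ = 10^(−0.4 × 3.439) = 0.04210

M ≈ 8.27; L/L_☉ ≈ 0.042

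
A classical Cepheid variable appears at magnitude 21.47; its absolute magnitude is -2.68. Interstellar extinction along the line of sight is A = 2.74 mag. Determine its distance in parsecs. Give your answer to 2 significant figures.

m − M = 5 log₁₀(d/10 pc) + A  ⇒  21.47 − (-2.68) − 2.74 = 5 log₁₀(d/10)
21.410 = 5 log₁₀(d/10)
log₁₀ d = (m − M − A)/5 + 1 = 5.2820
d = 10^5.2820 = 191400 pc

d ≈ 190000 pc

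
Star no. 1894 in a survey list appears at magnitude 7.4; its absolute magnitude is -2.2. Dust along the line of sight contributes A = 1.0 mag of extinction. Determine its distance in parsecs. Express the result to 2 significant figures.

m − M = 5 log₁₀(d/10 pc) + A  ⇒  7.4 − (-2.2) − 1.0 = 5 log₁₀(d/10)
8.600 = 5 log₁₀(d/10)
log₁₀ d = (m − M − A)/5 + 1 = 2.7200
d = 10^2.7200 = 524.8 pc

d ≈ 520 pc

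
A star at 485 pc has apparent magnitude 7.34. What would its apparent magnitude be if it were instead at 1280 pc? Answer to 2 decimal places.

Flux ∝ 1/d², so Δm = 5 log₁₀(d₂/d₁) = 5 log₁₀(1280/485) = 2.107
m₂ = m₁ + Δm = 7.34 + (2.107) = 9.447

m ≈ 9.45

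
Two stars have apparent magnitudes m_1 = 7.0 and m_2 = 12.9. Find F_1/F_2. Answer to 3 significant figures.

Magnitude difference = -5.9
Flux ratio = 10^(−0.4 Δm) = 10^(−0.4 × -5.9) = 10^2.360 = 229.1

F_1/F_2 ≈ 229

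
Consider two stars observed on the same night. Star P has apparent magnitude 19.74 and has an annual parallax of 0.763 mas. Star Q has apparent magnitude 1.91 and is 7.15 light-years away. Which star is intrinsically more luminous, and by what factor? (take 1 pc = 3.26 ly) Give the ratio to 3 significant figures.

Star P: p = 0.763 mas = 7.63×10^-4″ → d = 1/p = 1311 pc
Star P: M = m − 5 log₁₀ d + 5 = 19.74 − 5·3.1175 + 5 = 9.153
Star Q: d = 7.15 ly / 3.26 = 2.193 pc
Star Q: M = m − 5 log₁₀ d + 5 = 1.91 − 5·0.3411 + 5 = 5.205
ΔM = M_P − M_Q = 9.153 − (5.205) = 3.948; smaller M is more luminous → Star Q.
L ratio = 10^(0.4 |ΔM|) = 10^1.579 = 37.95

Star Q is more luminous, by a factor of 38.0.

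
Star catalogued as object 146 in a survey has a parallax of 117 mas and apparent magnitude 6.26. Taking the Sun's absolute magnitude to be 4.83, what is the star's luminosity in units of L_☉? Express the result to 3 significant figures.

L/L_☉ ≈ 0.196

d = 1/p = 1000/117 mas = 8.547 pc
M = m − 5 log₁₀ d + 5 = 6.26 − 5·0.9318 + 5 = 6.601
M − M_☉ = 6.601 − 4.83 = 1.771
L/L_☉ = 10^(−0.4 × 1.771) = 0.1957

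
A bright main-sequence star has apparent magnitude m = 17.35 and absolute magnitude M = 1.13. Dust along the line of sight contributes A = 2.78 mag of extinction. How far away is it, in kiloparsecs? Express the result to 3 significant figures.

m − M = 5 log₁₀(d/10 pc) + A  ⇒  17.35 − (1.13) − 2.78 = 5 log₁₀(d/10)
13.440 = 5 log₁₀(d/10)
log₁₀ d = (m − M − A)/5 + 1 = 3.6880
d = 10^3.6880 = 4875 pc
= 4.875 kpc

d ≈ 4.88 kpc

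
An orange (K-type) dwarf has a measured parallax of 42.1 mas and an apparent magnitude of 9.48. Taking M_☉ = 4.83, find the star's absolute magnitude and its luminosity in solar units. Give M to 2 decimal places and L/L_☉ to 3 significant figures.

M ≈ 7.60; L/L_☉ ≈ 0.0779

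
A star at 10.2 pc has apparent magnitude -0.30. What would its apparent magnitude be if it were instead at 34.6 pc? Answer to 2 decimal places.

m ≈ 2.35

Flux ∝ 1/d², so Δm = 5 log₁₀(d₂/d₁) = 5 log₁₀(34.6/10.2) = 2.652
m₂ = m₁ + Δm = -0.30 + (2.652) = 2.352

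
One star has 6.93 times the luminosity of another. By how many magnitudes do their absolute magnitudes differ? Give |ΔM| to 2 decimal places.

|ΔM| ≈ 2.10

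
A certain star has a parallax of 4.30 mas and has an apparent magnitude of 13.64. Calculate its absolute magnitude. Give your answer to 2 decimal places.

M ≈ 6.81

p = 4.30 mas = 4.30×10^-3″ → d = 1/p = 232.6 pc
5 log₁₀(d/10 pc) = 5 log₁₀(232.6) − 5 = 6.833
M = m − 5 log₁₀(d/10) = 13.64 − 6.833 = 6.807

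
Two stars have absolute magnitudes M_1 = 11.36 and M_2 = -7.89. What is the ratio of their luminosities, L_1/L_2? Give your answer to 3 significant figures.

ΔM = M_1 − M_2 = 19.25
L_1/L_2 = 10^(−0.4 ΔM) = 10^-7.700 = 1.995×10^-8

L_1/L_2 ≈ 2.00×10^-8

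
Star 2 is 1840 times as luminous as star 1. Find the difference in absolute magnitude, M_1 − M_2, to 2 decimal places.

M_1 − M_2 ≈ 8.16

Pogson: ΔM = −2.5 log₁₀(ratio) = −2.5 log₁₀(1840) = −2.5 × 3.2648 = -8.162
Star 2 is brighter so has the smaller magnitude: M_1 − M_2 is positive.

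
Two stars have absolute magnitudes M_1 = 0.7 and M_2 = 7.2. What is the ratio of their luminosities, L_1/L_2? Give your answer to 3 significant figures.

L_1/L_2 ≈ 398

ΔM = M_1 − M_2 = -6.5
L_1/L_2 = 10^(−0.4 ΔM) = 10^2.600 = 398.1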